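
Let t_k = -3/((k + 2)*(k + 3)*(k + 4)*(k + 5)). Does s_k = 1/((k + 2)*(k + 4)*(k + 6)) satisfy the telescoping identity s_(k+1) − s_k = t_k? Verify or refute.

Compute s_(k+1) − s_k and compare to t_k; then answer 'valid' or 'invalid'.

Invalid: residual 3*(4*k + 23)/(k**6 + 27*k**5 + 295*k**4 + 1665*k**3 + 5104*k**2 + 8028*k + 5040) ≠ 0.

s_(k+1) = 1/((k + 3)*(k + 5)*(k + 7))
s_(k+1) − s_k = 1/((k + 3)*(k + 5)*(k + 7)) - 1/((k + 2)*(k + 4)*(k + 6))
(s_(k+1) − s_k) − t_k = 3*(4*k + 23)/(k**6 + 27*k**5 + 295*k**4 + 1665*k**3 + 5104*k**2 + 8028*k + 5040)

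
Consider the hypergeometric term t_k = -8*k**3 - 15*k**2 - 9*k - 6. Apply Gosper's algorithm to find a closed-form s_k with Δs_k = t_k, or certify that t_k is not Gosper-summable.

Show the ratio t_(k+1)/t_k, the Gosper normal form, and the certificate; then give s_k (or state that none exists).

s_k = k*(-2*k**3 - k**2 + k - 4)

t_(k+1)/t_k = (8*k**3 + 39*k**2 + 63*k + 38)/(8*k**3 + 15*k**2 + 9*k + 6).
So A=1 and B=1, with C=k**3 + 15*k**2/8 + 9*k/8 + 3/4.
Set up (1)·f(k+1) − (1)·f(k) − (k**3 + 15*k**2/8 + 9*k/8 + 3/4) = 0.
Degrees (0,0,3) ⇒ d ≤ 4.
Solve for f: f(k) = k*(2*k**3 + k**2 - k + 4)/8 (degree 4 ≤ 4).
Then R = B(k−1)f/C = k*(2*k**3 + k**2 - k + 4)/(8*k**3 + 15*k**2 + 9*k + 6), so s_k = R(k)·t_k = k*(-2*k**3 - k**2 + k - 4).
Verify: -8*k**3 - 15*k**2 - 9*k - 6 matches t_k.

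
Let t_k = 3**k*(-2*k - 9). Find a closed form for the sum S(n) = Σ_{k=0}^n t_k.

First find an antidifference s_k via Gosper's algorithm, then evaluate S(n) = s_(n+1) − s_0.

The ratio is 3*(2*k + 11)/(2*k + 9).
A = 3, B = 1, C = k + 9/2.
Key eq: (3)·f(k+1) = (1)·f(k) + (k + 9/2).
Bound: deg f ≤ 1.
Coefficient equations give f(k) = (k + 3)/2.
R(k) = B(k−1)·f(k)/C(k) = (k + 3)/(2*k + 9); s_k = R·t_k = 3**k*(-k - 3).
s_(k+1) − s_k = 3**k*(-2*k - 9) = t_k.
s_(n+1) = 3**(n + 1)*(-n - 4) and s_(0) = -3, so S(n) = -3*3**n*n - 12*3**n + 3.

S(n) = -3*3**n*n - 12*3**n + 3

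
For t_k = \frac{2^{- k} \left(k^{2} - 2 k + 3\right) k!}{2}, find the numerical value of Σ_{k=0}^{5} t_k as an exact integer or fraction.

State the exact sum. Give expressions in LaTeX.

Step 1: r(k) = (k**3 + k**2 + 2*k + 2)/(2*(k**2 - 2*k + 3)).
Factor: A=k/2 + 1/2; B=1; C=k**2 - 2*k + 3.
Need (k/2 + 1/2)·f(k+1) − (1)·f(k) = k**2 - 2*k + 3.
deg f ≤ 1 (via 1,0,2).
Solving with deg f ≤ 1: f(k) = 2*(k - 2).
So s_k = (B(k−1)f/C)·t_k = (2*(k - 2)/(k**2 - 2*k + 3))·t_k = (k - 2)*factorial(k)/2**k.
s_(k+1) − s_k = (k**2 - 2*k + 3)*factorial(k)/(2*2**k) = t_k.
Sum = s_(6) − s_(0); s_(6) = 45, s_(0) = -2 ⇒ 47.

Σ = 47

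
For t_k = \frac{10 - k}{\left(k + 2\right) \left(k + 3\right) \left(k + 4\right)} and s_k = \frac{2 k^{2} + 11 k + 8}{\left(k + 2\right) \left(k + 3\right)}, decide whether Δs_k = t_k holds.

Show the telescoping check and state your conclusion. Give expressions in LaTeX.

s_(k+1) = (11*k + 2*(k + 1)**2 + 19)/((k + 3)*(k + 4))
s_(k+1) − s_k = (10 - k)/(k**3 + 9*k**2 + 26*k + 24)
(s_(k+1) − s_k) − t_k = 0

valid (s_(k+1) − s_k reduces to t_k)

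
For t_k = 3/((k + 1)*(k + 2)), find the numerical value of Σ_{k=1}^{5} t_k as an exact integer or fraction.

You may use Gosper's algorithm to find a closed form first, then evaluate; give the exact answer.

r(k) = (k + 1)/(k + 3) after simplifying.
So A=k + 1 and B=k + 3, with C=1.
Need (k + 1)·f(k+1) − (k + 2)·f(k) = 1.
d = 1 from the (1,1,0) case.
Match coefficients ⇒ f(k) = k.
R(k) = B(k−1)·f(k)/C(k) = k*(k + 2); s_k = R·t_k = 3*k/(k + 1).
Verify: 3/(k**2 + 3*k + 2) matches t_k.
Sum = s_(6) − s_(1); s_(6) = 18/7, s_(1) = 3/2 ⇒ 15/14.

Σ = 15/14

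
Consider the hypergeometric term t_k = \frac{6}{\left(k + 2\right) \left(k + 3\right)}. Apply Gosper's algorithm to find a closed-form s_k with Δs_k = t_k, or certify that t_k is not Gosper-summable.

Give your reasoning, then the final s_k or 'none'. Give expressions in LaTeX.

s_k = \frac{3 k}{k + 2}

Step 1: r(k) = (k + 2)/(k + 4).
Gosper form: A/B · C(k+1)/C(k) with A=k + 2, B=k + 4, C=1.
Solve (k + 2)·f(k+1) − (k + 3)·f(k) = 1.
From deg A=1, deg B=1, deg C=0: d=1.
Coefficient equations give f(k) = k/2.
Get s_k = R·t_k = 3*k/(k + 2) with R(k) = B(k−1)f(k)/C(k) = k*(k + 3)/2.
s_(k+1) − s_k = 6/(k**2 + 5*k + 6) = t_k.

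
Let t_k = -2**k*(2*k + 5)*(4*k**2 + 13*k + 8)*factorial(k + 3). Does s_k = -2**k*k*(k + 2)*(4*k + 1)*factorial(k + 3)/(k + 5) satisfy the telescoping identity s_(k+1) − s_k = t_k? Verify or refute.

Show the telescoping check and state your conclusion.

Invalid: residual 3*2**k*(8*k**4 + 86*k**3 + 307*k**2 + 444*k + 200)*factorial(k + 3)/((k + 5)*(k + 6)) ≠ 0.

s_(k+1) = -2**(k + 1)*(k + 1)*(k + 3)*(4*k + 5)*factorial(k + 4)/(k + 6)
s_(k+1) − s_k = -2**k*(8*k**5 + 110*k**4 + 569*k**3 + 1390*k**2 + 1538*k + 600)*factorial(k + 3)/((k + 5)*(k + 6))
(s_(k+1) − s_k) − t_k = 3*2**k*(8*k**4 + 86*k**3 + 307*k**2 + 444*k + 200)*factorial(k + 3)/((k + 5)*(k + 6))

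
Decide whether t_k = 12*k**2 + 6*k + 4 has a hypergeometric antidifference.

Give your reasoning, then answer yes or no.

t_(k+1)/t_k = (6*k**2 + 15*k + 11)/(6*k**2 + 3*k + 2).
So A=1 and B=1, with C=k**2 + k/2 + 1/3.
f must satisfy (1)·f(k+1) − (1)·f(k) = k**2 + k/2 + 1/3.
Bound: deg f ≤ 3.
Solving with deg f ≤ 3: f(k) = k*(4*k**2 - 3*k + 3)/12.
So s_k = (B(k−1)f/C)·t_k = (k*(4*k**2 - 3*k + 3)/(2*(6*k**2 + 3*k + 2)))·t_k = k*(4*k**2 - 3*k + 3).
s_(k+1) − s_k = 12*k**2 + 6*k + 4 = t_k.

Yes. s_k = k*(4*k**2 - 3*k + 3).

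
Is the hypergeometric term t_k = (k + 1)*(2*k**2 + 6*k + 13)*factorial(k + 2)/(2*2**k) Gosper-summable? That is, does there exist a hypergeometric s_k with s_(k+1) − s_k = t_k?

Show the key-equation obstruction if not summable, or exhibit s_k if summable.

Compute t_(k+1)/t_k: get (k + 2)*(k + 3)*(6*k + 2*(k + 1)**2 + 19)/(2*(k + 1)*(2*k**2 + 6*k + 13)).
So A=k/2 + 3/2 and B=1, with C=k**3 + 4*k**2 + 19*k/2 + 13/2.
Key eq: (k/2 + 3/2)·f(k+1) = (1)·f(k) + (k**3 + 4*k**2 + 19*k/2 + 13/2).
deg f ≤ 2 (via 1,0,3).
Solve for f: f(k) = 2*k**2 + 2*k + 1 (degree 2 ≤ 2).
Get s_k = R·t_k = (2*k**2 + 2*k + 1)*factorial(k + 2)/2**k with R(k) = B(k−1)f(k)/C(k) = 2*(2*k**2 + 2*k + 1)/((k + 1)*(2*k**2 + 6*k + 13)).
Check: Δs_k = (k + 1)*(2*k**2 + 6*k + 13)*factorial(k + 2)/(2*2**k). ✓

Yes. s_k = (2*k**2 + 2*k + 1)*factorial(k + 2)/2**k.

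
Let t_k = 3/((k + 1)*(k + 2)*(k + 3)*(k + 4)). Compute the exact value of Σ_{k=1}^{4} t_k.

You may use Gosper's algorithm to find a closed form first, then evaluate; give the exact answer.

Σ = 13/336

t_(k+1)/t_k = (k + 1)/(k + 5).
A = k + 1, B = k + 5, C = 1.
Set up (k + 1)·f(k+1) − (k + 4)·f(k) − (1) = 0.
From deg A=1, deg B=1, deg C=0: d=3.
Solve for f: f(k) = k*(k**2 + 6*k + 11)/18 (degree 3 ≤ 3).
Certificate R = B(k−1)f/C = k*(k + 4)*(k**2 + 6*k + 11)/18 gives s_k = k*(k**2 + 6*k + 11)/(6*(k + 1)*(k + 2)*(k + 3)).
Δs = 3/(k**4 + 10*k**3 + 35*k**2 + 50*k + 24), as required.
Telescoping: Σ = s_(5) − s_(1) = 55/336 − (1/8) = 13/336.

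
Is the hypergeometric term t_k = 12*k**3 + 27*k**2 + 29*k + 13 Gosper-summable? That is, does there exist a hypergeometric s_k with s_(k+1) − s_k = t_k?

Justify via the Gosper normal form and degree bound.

Yes. s_k = k*(3*k**3 + 3*k**2 + 4*k + 3).

The ratio is (12*k**3 + 63*k**2 + 119*k + 81)/(12*k**3 + 27*k**2 + 29*k + 13).
Normal form (A,B,C) = (1, 1, k**3 + 9*k**2/4 + 29*k/12 + 13/12).
Key eq: (1)·f(k+1) = (1)·f(k) + (k**3 + 9*k**2/4 + 29*k/12 + 13/12).
deg f ≤ 4 (via 0,0,3).
Coefficient equations give f(k) = k*(3*k**3 + 3*k**2 + 4*k + 3)/12.
Get s_k = R·t_k = k*(3*k**3 + 3*k**2 + 4*k + 3) with R(k) = B(k−1)f(k)/C(k) = k*(3*k**3 + 3*k**2 + 4*k + 3)/(12*k**3 + 27*k**2 + 29*k + 13).
Δs = 12*k**3 + 27*k**2 + 29*k + 13, as required.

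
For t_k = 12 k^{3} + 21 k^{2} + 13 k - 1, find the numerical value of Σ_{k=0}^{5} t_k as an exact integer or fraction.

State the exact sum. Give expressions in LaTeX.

Σ = 4044

Step 1: r(k) = (12*k**3 + 57*k**2 + 91*k + 45)/(12*k**3 + 21*k**2 + 13*k - 1).
A = 1, B = 1, C = k**3 + 7*k**2/4 + 13*k/12 - 1/12.
Solve (1)·f(k+1) − (1)·f(k) = k**3 + 7*k**2/4 + 13*k/12 - 1/12.
d = 4 from the (0,0,3) case.
A polynomial solution: f(k) = k*(3*k**3 + k**2 - k - 4)/12.
R(k) = B(k−1)·f(k)/C(k) = k*(3*k**3 + k**2 - k - 4)/(12*k**3 + 21*k**2 + 13*k - 1); s_k = R·t_k = k*(3*k**3 + k**2 - k - 4).
Check: Δs_k = 12*k**3 + 21*k**2 + 13*k - 1. ✓
Sum = s_(6) − s_(0); s_(6) = 4044, s_(0) = 0 ⇒ 4044.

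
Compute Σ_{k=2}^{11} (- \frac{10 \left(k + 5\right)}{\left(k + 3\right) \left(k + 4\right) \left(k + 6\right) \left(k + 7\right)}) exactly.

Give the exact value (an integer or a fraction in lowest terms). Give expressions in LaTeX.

Σ = -23/216

t_(k+1)/t_k = (k + 3)*(k + 6)**2/((k + 5)**2*(k + 8)).
So A=k + 3 and B=k + 8, with C=k**2 + 10*k + 25.
Solve (k + 3)·f(k+1) − (k + 7)·f(k) = k**2 + 10*k + 25.
d = 4 from the (1,1,2) case.
Solve for f: f(k) = k*(k + 4)*(k + 5)*(k + 9)/36 (degree 4 ≤ 4).
Certificate R = B(k−1)f/C = k*(k + 4)*(k + 7)*(k + 9)/(36*(k + 5)) gives s_k = 5*k*(-k - 9)/(18*(k**2 + 9*k + 18)).
Verify: 10*(-k - 5)/(k**4 + 20*k**3 + 145*k**2 + 450*k + 504) matches t_k.
Σ_(k=2)^(11) t_k = s_(12) − s_(2) = -7/27 − (-11/72) = -23/216.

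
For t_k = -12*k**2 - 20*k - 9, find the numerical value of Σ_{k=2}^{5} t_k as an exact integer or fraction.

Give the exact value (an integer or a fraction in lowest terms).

Σ = -964

Compute t_(k+1)/t_k: get (12*k**2 + 44*k + 41)/(12*k**2 + 20*k + 9).
So A=1 and B=1, with C=k**2 + 5*k/3 + 3/4.
Need (1)·f(k+1) − (1)·f(k) = k**2 + 5*k/3 + 3/4.
deg f ≤ 3 (via 0,0,2).
Solving with deg f ≤ 3: f(k) = k*(2*k + 1)**2/12.
Then R = B(k−1)f/C = k*(2*k + 1)**2/(12*k**2 + 20*k + 9), so s_k = R(k)·t_k = k*(-4*k**2 - 4*k - 1).
s_(k+1) − s_k = -12*k**2 - 20*k - 9 = t_k.
Telescoping: Σ = s_(6) − s_(2) = -1014 − (-50) = -964.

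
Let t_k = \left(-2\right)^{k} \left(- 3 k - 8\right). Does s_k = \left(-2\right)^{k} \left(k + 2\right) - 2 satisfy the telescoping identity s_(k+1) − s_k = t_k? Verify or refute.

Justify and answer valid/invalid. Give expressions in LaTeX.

Valid: the claim telescopes to t_k.

s_(k+1) = -2*(-2)**k*(k + 3) - 2
s_(k+1) − s_k = (-2)**k*(-3*k - 8)
(s_(k+1) − s_k) − t_k = 0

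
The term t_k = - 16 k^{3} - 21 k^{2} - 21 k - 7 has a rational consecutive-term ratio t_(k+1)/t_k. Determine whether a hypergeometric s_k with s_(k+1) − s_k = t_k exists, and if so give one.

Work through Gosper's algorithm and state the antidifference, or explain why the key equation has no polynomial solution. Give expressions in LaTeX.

s_k = k^{2} \left(- 4 k^{2} + k - 4\right)

t_(k+1)/t_k = (16*k**3 + 69*k**2 + 111*k + 65)/(16*k**3 + 21*k**2 + 21*k + 7).
Normal form (A,B,C) = (1, 1, k**3 + 21*k**2/16 + 21*k/16 + 7/16).
Key eq: (1)·f(k+1) = (1)·f(k) + (k**3 + 21*k**2/16 + 21*k/16 + 7/16).
d = 4 from the (0,0,3) case.
A polynomial solution: f(k) = k**2*(4*k**2 - k + 4)/16.
Get s_k = R·t_k = k**2*(-4*k**2 + k - 4) with R(k) = B(k−1)f(k)/C(k) = k**2*(4*k**2 - k + 4)/(16*k**3 + 21*k**2 + 21*k + 7).
Verify: -16*k**3 - 21*k**2 - 21*k - 7 matches t_k.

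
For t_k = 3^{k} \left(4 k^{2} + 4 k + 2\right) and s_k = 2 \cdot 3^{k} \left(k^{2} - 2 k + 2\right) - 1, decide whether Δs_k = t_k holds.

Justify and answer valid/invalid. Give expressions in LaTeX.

s_(k+1) = 6*3**k*(-2*k + (k + 1)**2) - 1
s_(k+1) − s_k = 3**k*(4*k**2 + 4*k + 2)
(s_(k+1) − s_k) − t_k = 0

Valid: the claim telescopes to t_k.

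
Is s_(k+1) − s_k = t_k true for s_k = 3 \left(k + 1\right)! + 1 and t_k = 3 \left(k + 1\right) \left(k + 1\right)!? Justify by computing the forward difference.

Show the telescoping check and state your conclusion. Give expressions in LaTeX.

Valid: the claim telescopes to t_k.

s_(k+1) = 3*factorial(k + 2) + 1
s_(k+1) − s_k = 3*(k + 1)*factorial(k + 1)
(s_(k+1) − s_k) − t_k = 0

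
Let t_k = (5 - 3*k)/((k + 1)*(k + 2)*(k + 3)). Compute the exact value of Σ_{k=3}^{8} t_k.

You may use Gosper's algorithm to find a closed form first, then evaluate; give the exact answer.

r(k) = (k + 1)*(3*k - 2)/((k + 4)*(3*k - 5)) after simplifying.
Factor: A=k + 1; B=k + 4; C=k - 5/3.
Solve (k + 1)·f(k+1) − (k + 3)·f(k) = k - 5/3.
deg f ≤ 2 (via 1,1,1).
Coefficient equations give f(k) = -k*(k + 9)/6.
Get s_k = R·t_k = k*(k + 9)/(2*(k + 1)*(k + 2)) with R(k) = B(k−1)f(k)/C(k) = -k*(k + 3)*(k + 9)/(2*(3*k - 5)).
s_(k+1) − s_k = (5 - 3*k)/(k**3 + 6*k**2 + 11*k + 6) = t_k.
Evaluate s at k=9 and k=3: 81/110 and 9/10; difference -9/55.

Σ = -9/55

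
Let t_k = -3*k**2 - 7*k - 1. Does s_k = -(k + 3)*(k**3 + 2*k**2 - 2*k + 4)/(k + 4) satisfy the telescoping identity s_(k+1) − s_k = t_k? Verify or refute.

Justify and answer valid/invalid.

s_(k+1) = (-k**4 - 9*k**3 - 25*k**2 - 25*k - 20)/(k + 5)
s_(k+1) − s_k = (-3*k**4 - 32*k**3 - 107*k**2 - 118*k - 20)/(k**2 + 9*k + 20)
(s_(k+1) − s_k) − t_k = k*(2*k**2 + 17*k + 31)/(k**2 + 9*k + 20)

Invalid: residual k*(2*k**2 + 17*k + 31)/(k**2 + 9*k + 20) ≠ 0.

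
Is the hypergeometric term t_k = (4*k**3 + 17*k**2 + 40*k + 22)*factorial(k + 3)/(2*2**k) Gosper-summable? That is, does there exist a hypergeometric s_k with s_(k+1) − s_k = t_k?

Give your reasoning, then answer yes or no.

Ratio r(k) = (4*k**4 + 45*k**3 + 202*k**2 + 427*k + 332)/(2*(4*k**3 + 17*k**2 + 40*k + 22)).
Take A(k)=k/2 + 2, B(k)=1, C(k)=k**3 + 17*k**2/4 + 10*k + 11/2.
f must satisfy (k/2 + 2)·f(k+1) − (1)·f(k) = k**3 + 17*k**2/4 + 10*k + 11/2.
Bound: deg f ≤ 2.
Solve for f: f(k) = (4*k**2 + k + 1)/2 (degree 2 ≤ 2).
Then R = B(k−1)f/C = 2*(4*k**2 + k + 1)/(4*k**3 + 17*k**2 + 40*k + 22), so s_k = R(k)·t_k = (4*k**2 + k + 1)*factorial(k + 3)/2**k.
Δs = (4*k**3 + 17*k**2 + 40*k + 22)*factorial(k + 3)/(2*2**k), as required.

Yes. s_k = (4*k**2 + k + 1)*factorial(k + 3)/2**k.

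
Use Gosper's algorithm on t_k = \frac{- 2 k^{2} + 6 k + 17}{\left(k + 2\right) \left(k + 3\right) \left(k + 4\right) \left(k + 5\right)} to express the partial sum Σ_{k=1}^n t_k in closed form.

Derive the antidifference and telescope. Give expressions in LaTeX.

r(k) = (k + 2)*(6*k - 2*(k + 1)**2 + 23)/((k + 6)*(-2*k**2 + 6*k + 17)) after simplifying.
Normal form (A,B,C) = (k + 2, k + 6, k**2 - 3*k - 17/2).
f must satisfy (k + 2)·f(k+1) − (k + 5)·f(k) = k**2 - 3*k - 17/2.
d = 3 from the (1,1,2) case.
Coefficient equations give f(k) = -k*(k**2 + 25*k + 42)/16.
Get s_k = R·t_k = k*(k**2 + 25*k + 42)/(8*(k + 2)*(k + 3)*(k + 4)) with R(k) = B(k−1)f(k)/C(k) = -k*(k + 5)*(k**2 + 25*k + 42)/(8*(2*k**2 - 6*k - 17)).
s_(k+1) − s_k = (-2*k**2 + 6*k + 17)/(k**4 + 14*k**3 + 71*k**2 + 154*k + 120) = t_k.
Telescope: S(n) = s_(n+1) − s_(1) = (n**3 + 28*n**2 + 95*n + 68)/(8*(n**3 + 12*n**2 + 47*n + 60)) − (17/120) = n*(-n**2 + 108*n + 313)/(60*(n**3 + 12*n**2 + 47*n + 60)).

S(n) = \frac{n \left(- n^{2} + 108 n + 313\right)}{60 \left(n^{3} + 12 n^{2} + 47 n + 60\right)}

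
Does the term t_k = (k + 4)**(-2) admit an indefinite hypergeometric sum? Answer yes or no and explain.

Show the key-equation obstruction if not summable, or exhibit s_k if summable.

Step 1: r(k) = (k + 4)**2/(k + 5)**2.
A = k**2 + 8*k + 16, B = k**2 + 10*k + 25, C = 1.
f must satisfy (k**2 + 8*k + 16)·f(k+1) − (k**2 + 8*k + 16)·f(k) = 1.
d = 0 from the (2,2,0) case.
f = c0 ⇒ A·f(k+1) − B(k−1)·f(k) − C = -1. The system {-1 = 0} is inconsistent; no antidifference.

No. Not Gosper-summable.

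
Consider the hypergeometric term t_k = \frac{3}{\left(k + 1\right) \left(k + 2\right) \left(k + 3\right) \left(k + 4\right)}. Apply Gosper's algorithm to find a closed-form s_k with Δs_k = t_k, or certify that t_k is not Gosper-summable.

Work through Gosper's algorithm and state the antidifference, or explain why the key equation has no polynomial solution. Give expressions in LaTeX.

r(k) = (k + 1)/(k + 5) after simplifying.
Factor: A=k + 1; B=k + 5; C=1.
Key eq: (k + 1)·f(k+1) = (k + 4)·f(k) + (1).
From deg A=1, deg B=1, deg C=0: d=3.
Solve for f: f(k) = k*(k**2 + 6*k + 11)/18 (degree 3 ≤ 3).
Certificate R = B(k−1)f/C = k*(k + 4)*(k**2 + 6*k + 11)/18 gives s_k = k*(k**2 + 6*k + 11)/(6*(k + 1)*(k + 2)*(k + 3)).
Δs = 3/(k**4 + 10*k**3 + 35*k**2 + 50*k + 24), as required.

s_k = \frac{k \left(k^{2} + 6 k + 11\right)}{6 \left(k + 1\right) \left(k + 2\right) \left(k + 3\right)}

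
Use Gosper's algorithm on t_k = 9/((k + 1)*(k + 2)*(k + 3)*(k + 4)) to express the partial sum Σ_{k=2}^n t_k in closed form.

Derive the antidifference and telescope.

Step 1: r(k) = (k + 1)/(k + 5).
Factor: A=k + 1; B=k + 5; C=1.
f must satisfy (k + 1)·f(k+1) − (k + 4)·f(k) = 1.
d = 3 from the (1,1,0) case.
Solving with deg f ≤ 3: f(k) = k*(k**2 + 6*k + 11)/18.
Then R = B(k−1)f/C = k*(k + 4)*(k**2 + 6*k + 11)/18, so s_k = R(k)·t_k = k*(k**2 + 6*k + 11)/(2*(k + 1)*(k + 2)*(k + 3)).
Verify: 9/(k**4 + 10*k**3 + 35*k**2 + 50*k + 24) matches t_k.
Telescope: S(n) = s_(n+1) − s_(2) = (n**3 + 9*n**2 + 26*n + 18)/(2*(n**3 + 9*n**2 + 26*n + 24)) − (9/20) = (n**3 + 9*n**2 + 26*n - 36)/(20*(n**3 + 9*n**2 + 26*n + 24)).

S(n) = (n**3 + 9*n**2 + 26*n - 36)/(20*(n**3 + 9*n**2 + 26*n + 24))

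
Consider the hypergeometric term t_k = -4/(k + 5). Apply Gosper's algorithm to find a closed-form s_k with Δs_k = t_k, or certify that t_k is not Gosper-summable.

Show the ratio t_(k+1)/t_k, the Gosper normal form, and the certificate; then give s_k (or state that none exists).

t_(k+1)/t_k = (k + 5)/(k + 6).
Normal form (A,B,C) = (k + 5, k + 6, 1).
Set up (k + 5)·f(k+1) − (k + 5)·f(k) − (1) = 0.
Bound: deg f ≤ 0.
Write f(k) = c0. Then LHS − RHS = -1, requiring -1 = 0: contradictory. No certificate.

none — t_k is not Gosper-summable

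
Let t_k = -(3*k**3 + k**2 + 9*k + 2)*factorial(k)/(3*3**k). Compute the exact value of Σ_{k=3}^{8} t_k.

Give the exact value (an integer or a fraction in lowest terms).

Σ = -1131766/243

t_(k+1)/t_k = (k + 1)*(9*k + 3*(k + 1)**3 + (k + 1)**2 + 11)/(3*(3*k**3 + k**2 + 9*k + 2)).
Take A(k)=k/3 + 1/3, B(k)=1, C(k)=k**3 + k**2/3 + 3*k + 2/3.
Need (k/3 + 1/3)·f(k+1) − (1)·f(k) = k**3 + k**2/3 + 3*k + 2/3.
Bound: deg f ≤ 2.
Solving with deg f ≤ 2: f(k) = 3*k**2 + k + 1.
Then R = B(k−1)f/C = 3*(3*k**2 + k + 1)/(3*k**3 + k**2 + 9*k + 2), so s_k = R(k)·t_k = -(3*k**2 + k + 1)*factorial(k)/3**k.
Check: Δs_k = -(3*k**3 + k**2 + 9*k + 2)*factorial(k)/(3*3**k). ✓
Evaluate s at k=9 and k=3: -1133440/243 and -62/9; difference -1131766/243.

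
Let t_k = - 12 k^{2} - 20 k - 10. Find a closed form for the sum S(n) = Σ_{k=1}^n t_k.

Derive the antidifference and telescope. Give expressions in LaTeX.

t_(k+1)/t_k = (6*k**2 + 22*k + 21)/(6*k**2 + 10*k + 5).
Factor: A=1; B=1; C=k**2 + 5*k/3 + 5/6.
Solve (1)·f(k+1) − (1)·f(k) = k**2 + 5*k/3 + 5/6.
d = 3 from the (0,0,2) case.
Match coefficients ⇒ f(k) = k*(2*k**2 + 2*k + 1)/6.
Certificate R = B(k−1)f/C = k*(2*k**2 + 2*k + 1)/(6*k**2 + 10*k + 5) gives s_k = 2*k*(-2*k**2 - 2*k - 1).
Verify: -12*k**2 - 20*k - 10 matches t_k.
s_(n+1) = -4*n**3 - 16*n**2 - 22*n - 10 and s_(1) = -10, so S(n) = 2*n*(-2*n**2 - 8*n - 11).

S(n) = 2 n \left(- 2 n^{2} - 8 n - 11\right)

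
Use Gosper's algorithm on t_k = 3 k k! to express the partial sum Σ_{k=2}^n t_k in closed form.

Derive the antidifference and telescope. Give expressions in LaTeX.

S(n) = 3 \left(n + 1\right)! - 6

Ratio r(k) = (k + 1)**2/k.
Take A(k)=k + 1, B(k)=1, C(k)=k.
Set up (k + 1)·f(k+1) − (1)·f(k) − (k) = 0.
Degrees (1,0,1) ⇒ d ≤ 0.
Match coefficients ⇒ f(k) = 1.
R(k) = B(k−1)·f(k)/C(k) = 1/k; s_k = R·t_k = 3*factorial(k).
Verify: 3*k*factorial(k) matches t_k.
s_(n+1) = 3*factorial(n + 1) and s_(2) = 6, so S(n) = 3*factorial(n + 1) - 6.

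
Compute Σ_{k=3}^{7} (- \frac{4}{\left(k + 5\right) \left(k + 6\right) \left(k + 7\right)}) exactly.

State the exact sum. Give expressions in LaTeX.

Ratio r(k) = (k + 5)/(k + 8).
So A=k + 5 and B=k + 8, with C=1.
Need (k + 5)·f(k+1) − (k + 7)·f(k) = 1.
Degrees (1,1,0) ⇒ d ≤ 2.
A polynomial solution: f(k) = k*(k + 11)/60.
Then R = B(k−1)f/C = k*(k + 7)*(k + 11)/60, so s_k = R(k)·t_k = k*(-k - 11)/(15*(k + 5)*(k + 6)).
s_(k+1) − s_k = -4/(k**3 + 18*k**2 + 107*k + 210) = t_k.
Σ_(k=3)^(7) t_k = s_(8) − s_(3) = -76/1365 − (-7/180) = -55/3276.

Σ = -55/3276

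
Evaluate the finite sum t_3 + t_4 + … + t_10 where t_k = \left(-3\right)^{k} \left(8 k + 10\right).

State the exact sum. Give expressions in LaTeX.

Σ = 4074192

r(k) = 3*(-4*k - 9)/(4*k + 5) after simplifying.
Gosper form: A/B · C(k+1)/C(k) with A=-3, B=1, C=k + 5/4.
Need (-3)·f(k+1) − (1)·f(k) = k + 5/4.
From deg A=0, deg B=0, deg C=1: d=1.
A polynomial solution: f(k) = -(2*k + 1)/8.
Then R = B(k−1)f/C = -(2*k + 1)/(2*(4*k + 5)), so s_k = R(k)·t_k = (-3)**k*(-2*k - 1).
s_(k+1) − s_k = (-3)**k*(8*k + 10) = t_k.
Evaluate s at k=11 and k=3: 4074381 and 189; difference 4074192.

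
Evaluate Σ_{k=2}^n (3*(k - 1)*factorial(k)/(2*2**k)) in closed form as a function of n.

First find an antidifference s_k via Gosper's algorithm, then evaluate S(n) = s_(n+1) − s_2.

S(n) = 3*2**(-n - 1)*(-2**n + n*factorial(n) + factorial(n))

t_(k+1)/t_k = k*(k + 1)/(2*(k - 1)).
Normal form (A,B,C) = (k/2 + 1/2, 1, k - 1).
Set up (k/2 + 1/2)·f(k+1) − (1)·f(k) − (k - 1) = 0.
Degrees (1,0,1) ⇒ d ≤ 0.
Coefficient equations give f(k) = 2.
Certificate R = B(k−1)f/C = 2/(k - 1) gives s_k = 3*factorial(k)/2**k.
s_(k+1) − s_k = 3*(k - 1)*factorial(k)/(2*2**k) = t_k.
s_(n+1) = 3*2**(-n - 1)*factorial(n + 1) and s_(2) = 3/2, so S(n) = 3*2**(-n - 1)*(-2**n + n*factorial(n) + factorial(n)).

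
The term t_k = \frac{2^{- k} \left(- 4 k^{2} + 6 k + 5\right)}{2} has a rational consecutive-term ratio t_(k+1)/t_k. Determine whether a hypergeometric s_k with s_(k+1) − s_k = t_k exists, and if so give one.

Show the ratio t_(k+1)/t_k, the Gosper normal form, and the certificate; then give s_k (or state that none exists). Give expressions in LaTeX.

s_k = 2^{- k} \left(4 k^{2} + 2 k + 1\right)

Step 1: r(k) = (4*k**2 + 2*k - 7)/(2*(4*k**2 - 6*k - 5)).
Take A(k)=1/2, B(k)=1, C(k)=k**2 - 3*k/2 - 5/4.
Need (1/2)·f(k+1) − (1)·f(k) = k**2 - 3*k/2 - 5/4.
Degrees (0,0,2) ⇒ d ≤ 2.
Coefficient equations give f(k) = -(4*k**2 + 2*k + 1)/2.
Then R = B(k−1)f/C = -2*(4*k**2 + 2*k + 1)/(4*k**2 - 6*k - 5), so s_k = R(k)·t_k = (4*k**2 + 2*k + 1)/2**k.
Check: Δs_k = (-4*k**2 + 6*k + 5)/(2*2**k). ✓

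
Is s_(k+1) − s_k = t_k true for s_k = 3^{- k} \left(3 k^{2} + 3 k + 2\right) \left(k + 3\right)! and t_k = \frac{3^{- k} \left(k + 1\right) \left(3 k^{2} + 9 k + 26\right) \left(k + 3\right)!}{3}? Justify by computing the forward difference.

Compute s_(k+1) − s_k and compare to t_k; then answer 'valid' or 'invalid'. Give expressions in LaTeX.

valid (s_(k+1) − s_k reduces to t_k)

s_(k+1) = (3*k**2 + 9*k + 8)*factorial(k + 4)/(3*3**k)
s_(k+1) − s_k = (k + 1)*(3*k**2 + 9*k + 26)*factorial(k + 3)/(3*3**k)
(s_(k+1) − s_k) − t_k = 0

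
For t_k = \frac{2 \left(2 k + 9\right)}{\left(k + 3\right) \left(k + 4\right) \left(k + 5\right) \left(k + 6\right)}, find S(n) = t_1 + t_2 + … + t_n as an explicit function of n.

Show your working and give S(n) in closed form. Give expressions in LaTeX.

The ratio is (k + 3)*(2*k + 11)/((k + 7)*(2*k + 9)).
Take A(k)=k + 3, B(k)=k + 7, C(k)=k + 9/2.
Need (k + 3)·f(k+1) − (k + 6)·f(k) = k + 9/2.
From deg A=1, deg B=1, deg C=1: d=3.
Solve for f: f(k) = k*(k + 4)*(k + 8)/30 (degree 3 ≤ 3).
Certificate R = B(k−1)f/C = k*(k + 4)*(k + 6)*(k + 8)/(15*(2*k + 9)) gives s_k = 2*k*(k + 8)/(15*(k**2 + 8*k + 15)).
Check: Δs_k = 2*(2*k + 9)/(k**4 + 18*k**3 + 119*k**2 + 342*k + 360). ✓
Σ_(k=1)^n t_k = s_(n+1) − s_(1) = (2*(n**2 + 10*n + 9)/(15*(n**2 + 10*n + 24))) − (1/20), i.e. n*(n + 10)/(12*(n**2 + 10*n + 24)).

S(n) = \frac{n \left(n + 10\right)}{12 \left(n^{2} + 10 n + 24\right)}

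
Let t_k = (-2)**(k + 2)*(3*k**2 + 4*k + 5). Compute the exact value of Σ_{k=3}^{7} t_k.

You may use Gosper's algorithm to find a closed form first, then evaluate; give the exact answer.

Σ = -66880

Ratio r(k) = 2*(-3*k**2 - 10*k - 12)/(3*k**2 + 4*k + 5).
Gosper form: A/B · C(k+1)/C(k) with A=-2, B=1, C=k**2 + 4*k/3 + 5/3.
Set up (-2)·f(k+1) − (1)·f(k) − (k**2 + 4*k/3 + 5/3) = 0.
d = 2 from the (0,0,2) case.
Coefficient equations give f(k) = -(k**2 + 1)/3.
So s_k = (B(k−1)f/C)·t_k = (-(k**2 + 1)/(3*k**2 + 4*k + 5))·t_k = (-2)**(k + 2)*(-k**2 - 1).
Verify: (-2)**(k + 2)*(3*k**2 + 4*k + 5) matches t_k.
Σ_(k=3)^(7) t_k = s_(8) − s_(3) = -66560 − (320) = -66880.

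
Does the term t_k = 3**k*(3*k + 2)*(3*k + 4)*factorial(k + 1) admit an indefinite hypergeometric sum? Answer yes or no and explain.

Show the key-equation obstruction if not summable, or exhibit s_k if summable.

Yes. s_k = 3**k*(3*k - 2)*factorial(k + 1).

Ratio r(k) = 3*(k + 2)*(3*k + 5)*(3*k + 7)/((3*k + 2)*(3*k + 4)).
Gosper form: A/B · C(k+1)/C(k) with A=3*k + 6, B=1, C=k**2 + 2*k + 8/9.
f must satisfy (3*k + 6)·f(k+1) − (1)·f(k) = k**2 + 2*k + 8/9.
d = 1 from the (1,0,2) case.
Coefficient equations give f(k) = (3*k - 2)/9.
R(k) = B(k−1)·f(k)/C(k) = (3*k - 2)/((3*k + 2)*(3*k + 4)); s_k = R·t_k = 3**k*(3*k - 2)*factorial(k + 1).
Check: Δs_k = 3**k*(3*k + 2)*(3*k + 4)*factorial(k + 1). ✓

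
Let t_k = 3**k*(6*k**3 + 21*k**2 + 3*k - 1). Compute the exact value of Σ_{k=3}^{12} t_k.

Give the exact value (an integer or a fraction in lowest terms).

Σ = 9644058504

The ratio is 3*(6*k**3 + 39*k**2 + 63*k + 29)/(6*k**3 + 21*k**2 + 3*k - 1).
Factor: A=3; B=1; C=k**3 + 7*k**2/2 + k/2 - 1/6.
Solve (3)·f(k+1) − (1)·f(k) = k**3 + 7*k**2/2 + k/2 - 1/6.
d = 3 from the (0,0,3) case.
Match coefficients ⇒ f(k) = (3*k**3 - 3*k**2 - 3*k + 4)/6.
Certificate R = B(k−1)f/C = (3*k**3 - 3*k**2 - 3*k + 4)/(6*k**3 + 21*k**2 + 3*k - 1) gives s_k = 3**k*(3*k**3 - 3*k**2 - 3*k + 4).
Δs = 3**k*(6*k**3 + 21*k**2 + 3*k - 1), as required.
Telescoping: Σ = s_(13) − s_(3) = 9644059827 − (1323) = 9644058504.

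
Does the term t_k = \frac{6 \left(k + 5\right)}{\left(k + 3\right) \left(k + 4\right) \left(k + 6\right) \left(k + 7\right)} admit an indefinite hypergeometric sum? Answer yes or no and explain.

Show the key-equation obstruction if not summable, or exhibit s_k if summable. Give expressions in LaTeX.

Yes. s_k = \frac{k \left(k + 9\right)}{6 \left(k^{2} + 9 k + 18\right)}.

r(k) = (k + 3)*(k + 6)**2/((k + 5)**2*(k + 8)) after simplifying.
Factor: A=k + 3; B=k + 8; C=k**2 + 10*k + 25.
Need (k + 3)·f(k+1) − (k + 7)·f(k) = k**2 + 10*k + 25.
Bound: deg f ≤ 4.
Solve for f: f(k) = k*(k + 4)*(k + 5)*(k + 9)/36 (degree 4 ≤ 4).
Get s_k = R·t_k = k*(k + 9)/(6*(k**2 + 9*k + 18)) with R(k) = B(k−1)f(k)/C(k) = k*(k + 4)*(k + 7)*(k + 9)/(36*(k + 5)).
Check: Δs_k = 6*(k + 5)/(k**4 + 20*k**3 + 145*k**2 + 450*k + 504). ✓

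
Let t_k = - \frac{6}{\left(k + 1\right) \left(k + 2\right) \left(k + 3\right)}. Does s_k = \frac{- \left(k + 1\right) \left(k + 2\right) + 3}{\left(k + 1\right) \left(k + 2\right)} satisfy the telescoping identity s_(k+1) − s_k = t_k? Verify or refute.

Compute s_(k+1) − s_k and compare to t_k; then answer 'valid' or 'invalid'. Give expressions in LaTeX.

s_(k+1) = (-(k + 2)*(k + 3) + 3)/((k + 2)*(k + 3))
s_(k+1) − s_k = -6/(k**3 + 6*k**2 + 11*k + 6)
(s_(k+1) − s_k) − t_k = 0

valid; difference matches t_k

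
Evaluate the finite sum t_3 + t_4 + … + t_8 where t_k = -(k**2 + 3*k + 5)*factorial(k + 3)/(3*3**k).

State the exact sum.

Ratio r(k) = (k + 4)*(3*k + (k + 1)**2 + 8)/(3*(k**2 + 3*k + 5)).
So A=k/3 + 4/3 and B=1, with C=k**2 + 3*k + 5.
Set up (k/3 + 4/3)·f(k+1) − (1)·f(k) − (k**2 + 3*k + 5) = 0.
Degrees (1,0,2) ⇒ d ≤ 1.
Match coefficients ⇒ f(k) = 3*(k + 1).
Then R = B(k−1)f/C = 3*(k + 1)/(k**2 + 3*k + 5), so s_k = R(k)·t_k = -(k + 1)*factorial(k + 3)/3**k.
Δs = -(k**2 + 3*k + 5)*factorial(k + 3)/(3*3**k), as required.
Sum = s_(9) − s_(3); s_(9) = -19712000/81, s_(3) = -320/3 ⇒ -19703360/81.

Σ = -19703360/81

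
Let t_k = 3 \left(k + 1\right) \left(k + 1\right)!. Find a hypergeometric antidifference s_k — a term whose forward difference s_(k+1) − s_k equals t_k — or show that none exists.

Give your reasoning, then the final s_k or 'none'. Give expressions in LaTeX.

Step 1: r(k) = (k + 2)**2/(k + 1).
Factor: A=k + 2; B=1; C=k + 1.
Key eq: (k + 2)·f(k+1) = (1)·f(k) + (k + 1).
d = 0 from the (1,0,1) case.
Solving with deg f ≤ 0: f(k) = 1.
R(k) = B(k−1)·f(k)/C(k) = 1/(k + 1); s_k = R·t_k = 3*factorial(k + 1).
Δs = 3*(k + 1)*factorial(k + 1), as required.

s_k = 3 \left(k + 1\right)!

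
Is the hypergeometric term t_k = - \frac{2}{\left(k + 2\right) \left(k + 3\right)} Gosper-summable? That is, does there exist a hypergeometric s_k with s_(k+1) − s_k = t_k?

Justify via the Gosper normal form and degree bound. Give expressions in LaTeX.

Yes. s_k = - \frac{k}{k + 2}.

r(k) = (k + 2)/(k + 4) after simplifying.
Normal form (A,B,C) = (k + 2, k + 4, 1).
f must satisfy (k + 2)·f(k+1) − (k + 3)·f(k) = 1.
deg f ≤ 1 (via 1,1,0).
Solve for f: f(k) = k/2 (degree 1 ≤ 1).
So s_k = (B(k−1)f/C)·t_k = (k*(k + 3)/2)·t_k = -k/(k + 2).
Check: Δs_k = -2/(k**2 + 5*k + 6). ✓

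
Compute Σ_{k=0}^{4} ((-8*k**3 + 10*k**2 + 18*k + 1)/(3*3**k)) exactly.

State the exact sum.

Σ = 91/81

Step 1: r(k) = (8*k**3 + 14*k**2 - 14*k - 21)/(3*(8*k**3 - 10*k**2 - 18*k - 1)).
So A=1/3 and B=1, with C=k**3 - 5*k**2/4 - 9*k/4 - 1/8.
Key eq: (1/3)·f(k+1) = (1)·f(k) + (k**3 - 5*k**2/4 - 9*k/4 - 1/8).
Degrees (0,0,3) ⇒ d ≤ 3.
Solving with deg f ≤ 3: f(k) = -3*(k + 1)*(4*k**2 - 3*k + 1)/8.
R(k) = B(k−1)·f(k)/C(k) = -3*(k + 1)*(4*k**2 - 3*k + 1)/(8*k**3 - 10*k**2 - 18*k - 1); s_k = R·t_k = (4*k**3 + k**2 - 2*k + 1)/3**k.
Check: Δs_k = (-8*k**3 + 10*k**2 + 18*k + 1)/(3*3**k). ✓
Evaluate s at k=5 and k=0: 172/81 and 1; difference 91/81.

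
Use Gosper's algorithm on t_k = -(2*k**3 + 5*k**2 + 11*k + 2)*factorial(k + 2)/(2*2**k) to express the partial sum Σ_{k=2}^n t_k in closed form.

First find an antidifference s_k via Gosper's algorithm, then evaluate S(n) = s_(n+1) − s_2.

The ratio is (2*k**4 + 17*k**3 + 60*k**2 + 101*k + 60)/(2*(2*k**3 + 5*k**2 + 11*k + 2)).
A = k/2 + 3/2, B = 1, C = k**3 + 5*k**2/2 + 11*k/2 + 1.
Need (k/2 + 3/2)·f(k+1) − (1)·f(k) = k**3 + 5*k**2/2 + 11*k/2 + 1.
From deg A=1, deg B=0, deg C=3: d=2.
Coefficient equations give f(k) = (k - 1)*(2*k + 1).
Certificate R = B(k−1)f/C = 2*(k - 1)*(2*k + 1)/(2*k**3 + 5*k**2 + 11*k + 2) gives s_k = -(k - 1)*(2*k + 1)*factorial(k + 2)/2**k.
Verify: -(2*k**3 + 5*k**2 + 11*k + 2)*factorial(k + 2)/(2*2**k) matches t_k.
s_(n+1) = -2**(-n - 1)*n*(2*n + 3)*factorial(n + 3) and s_(2) = -30, so S(n) = 30 - n**2*factorial(n + 3)/2**n - 3*n*factorial(n + 3)/(2*2**n).

S(n) = 30 - n**2*factorial(n + 3)/2**n - 3*n*factorial(n + 3)/(2*2**n)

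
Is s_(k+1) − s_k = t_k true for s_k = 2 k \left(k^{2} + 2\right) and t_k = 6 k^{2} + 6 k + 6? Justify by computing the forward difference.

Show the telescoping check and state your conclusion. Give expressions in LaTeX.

s_(k+1) = 2*(k + 1)*((k + 1)**2 + 2)
s_(k+1) − s_k = 6*k**2 + 6*k + 6
(s_(k+1) − s_k) − t_k = 0

valid; difference matches t_k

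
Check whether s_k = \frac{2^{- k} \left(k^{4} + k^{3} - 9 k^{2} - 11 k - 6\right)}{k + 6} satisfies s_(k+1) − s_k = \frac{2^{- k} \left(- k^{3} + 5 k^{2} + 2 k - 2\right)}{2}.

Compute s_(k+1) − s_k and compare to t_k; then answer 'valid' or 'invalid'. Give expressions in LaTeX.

s_(k+1) = (k**4 + 5*k**3 - 22*k - 24)/(2*2**k*(k + 7))
s_(k+1) − s_k = (-k**5 - 5*k**4 + 34*k**3 + 126*k**2 + 10*k - 60)/(2*2**k*(k**2 + 13*k + 42))
(s_(k+1) − s_k) − t_k = 3*(k**4 + 3*k**3 - 36*k**2 - 16*k + 8)/(2*2**k*(k**2 + 13*k + 42))

Invalid: residual \frac{3 \cdot 2^{- k} \left(k^{4} + 3 k^{3} - 36 k^{2} - 16 k + 8\right)}{2 \left(k^{2} + 13 k + 42\right)} ≠ 0.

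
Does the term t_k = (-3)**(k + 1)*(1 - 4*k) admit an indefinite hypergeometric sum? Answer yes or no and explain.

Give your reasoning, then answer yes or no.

Ratio r(k) = 3*(-4*k - 3)/(4*k - 1).
Factor: A=-3; B=1; C=k - 1/4.
Solve (-3)·f(k+1) − (1)·f(k) = k - 1/4.
d = 1 from the (0,0,1) case.
Coefficient equations give f(k) = -(k - 1)/4.
Then R = B(k−1)f/C = -(k - 1)/(4*k - 1), so s_k = R(k)·t_k = (-3)**(k + 1)*(k - 1).
Check: Δs_k = (-3)**(k + 1)*(1 - 4*k). ✓

Yes. s_k = (-3)**(k + 1)*(k - 1).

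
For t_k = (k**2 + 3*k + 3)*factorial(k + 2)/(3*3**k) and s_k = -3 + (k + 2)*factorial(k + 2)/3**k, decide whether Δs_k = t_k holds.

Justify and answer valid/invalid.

Valid — Δs_k = t_k.

s_(k+1) = 3**(-k - 1)*(k + 3)*factorial(k + 3) - 3
s_(k+1) − s_k = (k**2 + 3*k + 3)*factorial(k + 2)/(3*3**k)
(s_(k+1) − s_k) − t_k = 0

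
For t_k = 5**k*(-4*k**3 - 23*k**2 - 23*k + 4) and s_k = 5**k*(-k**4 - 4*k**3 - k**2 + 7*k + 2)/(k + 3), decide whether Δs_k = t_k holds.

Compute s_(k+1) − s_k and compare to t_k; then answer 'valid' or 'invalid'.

Invalid: residual 5**k*(4*k**4 + 34*k**3 + 90*k**2 + 68*k - 11)/(k**2 + 7*k + 12) ≠ 0.

s_(k+1) = 5**(k + 1)*(-k**4 - 8*k**3 - 19*k**2 - 11*k + 3)/(k + 4)
s_(k+1) − s_k = 5**k*(-4*k**5 - 47*k**4 - 198*k**3 - 343*k**2 - 180*k + 37)/(k**2 + 7*k + 12)
(s_(k+1) − s_k) − t_k = 5**k*(4*k**4 + 34*k**3 + 90*k**2 + 68*k - 11)/(k**2 + 7*k + 12)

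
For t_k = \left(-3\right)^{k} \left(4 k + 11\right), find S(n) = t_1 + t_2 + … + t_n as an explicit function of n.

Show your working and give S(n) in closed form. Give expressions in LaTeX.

S(n) = 3 \left(-3\right)^{n} n + 9 \left(-3\right)^{n} - 9

The ratio is 3*(-4*k - 15)/(4*k + 11).
A = -3, B = 1, C = k + 11/4.
Solve (-3)·f(k+1) − (1)·f(k) = k + 11/4.
d = 1 from the (0,0,1) case.
A polynomial solution: f(k) = -(k + 2)/4.
R(k) = B(k−1)·f(k)/C(k) = -(k + 2)/(4*k + 11); s_k = R·t_k = (-3)**k*(-k - 2).
Δs = (-3)**k*(4*k + 11), as required.
Telescope: S(n) = s_(n+1) − s_(1) = 3*(-3)**n*(n + 3) − (9) = 3*(-3)**n*n + 9*(-3)**n - 9.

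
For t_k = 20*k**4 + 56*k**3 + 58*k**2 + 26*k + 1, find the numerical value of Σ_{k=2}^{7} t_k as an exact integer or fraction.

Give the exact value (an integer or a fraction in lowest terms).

Σ = 146118

Ratio r(k) = (20*k**4 + 136*k**3 + 346*k**2 + 390*k + 161)/(20*k**4 + 56*k**3 + 58*k**2 + 26*k + 1).
Take A(k)=1, B(k)=1, C(k)=k**4 + 14*k**3/5 + 29*k**2/10 + 13*k/10 + 1/20.
Key eq: (1)·f(k+1) = (1)·f(k) + (k**4 + 14*k**3/5 + 29*k**2/10 + 13*k/10 + 1/20).
d = 5 from the (0,0,4) case.
Solve for f: f(k) = k*(4*k**4 + 4*k**3 - 2*k**2 - 2*k - 3)/20 (degree 5 ≤ 5).
Certificate R = B(k−1)f/C = k*(4*k**4 + 4*k**3 - 2*k**2 - 2*k - 3)/(20*k**4 + 56*k**3 + 58*k**2 + 26*k + 1) gives s_k = k*(4*k**4 + 4*k**3 - 2*k**2 - 2*k - 3).
Verify: 20*k**4 + 56*k**3 + 58*k**2 + 26*k + 1 matches t_k.
Evaluate s at k=8 and k=2: 146280 and 162; difference 146118.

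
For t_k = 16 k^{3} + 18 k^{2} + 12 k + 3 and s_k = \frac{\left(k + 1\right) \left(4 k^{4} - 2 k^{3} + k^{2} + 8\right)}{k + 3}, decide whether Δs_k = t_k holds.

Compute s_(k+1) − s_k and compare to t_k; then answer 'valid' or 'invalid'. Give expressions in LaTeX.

Invalid: residual \frac{2 \left(- 12 k^{4} - 68 k^{3} - 65 k^{2} - 39 k - 1\right)}{k^{2} + 7 k + 12} ≠ 0.

s_(k+1) = (k + 2)*(4*(k + 1)**4 - 2*(k + 1)**3 + (k + 1)**2 + 8)/(k + 4)
s_(k+1) − s_k = (16*k**5 + 106*k**4 + 194*k**3 + 173*k**2 + 87*k + 34)/(k**2 + 7*k + 12)
(s_(k+1) − s_k) − t_k = 2*(-12*k**4 - 68*k**3 - 65*k**2 - 39*k - 1)/(k**2 + 7*k + 12)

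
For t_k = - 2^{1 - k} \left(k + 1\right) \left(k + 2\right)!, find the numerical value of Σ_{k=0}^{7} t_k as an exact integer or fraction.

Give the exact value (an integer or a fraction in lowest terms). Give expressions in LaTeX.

Compute t_(k+1)/t_k: get (k + 2)*(k + 3)/(2*(k + 1)).
Factor: A=k/2 + 3/2; B=1; C=k + 1.
f must satisfy (k/2 + 3/2)·f(k+1) − (1)·f(k) = k + 1.
deg f ≤ 0 (via 1,0,1).
Match coefficients ⇒ f(k) = 2.
Get s_k = R·t_k = -2**(2 - k)*factorial(k + 2) with R(k) = B(k−1)f(k)/C(k) = 2/(k + 1).
Δs = -2**(1 - k)*(k + 1)*factorial(k + 2), as required.
Sum = s_(8) − s_(0); s_(8) = -56700, s_(0) = -8 ⇒ -56692.

Σ = -56692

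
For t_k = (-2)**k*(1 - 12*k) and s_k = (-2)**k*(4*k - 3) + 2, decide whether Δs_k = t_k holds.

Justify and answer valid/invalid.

s_(k+1) = -2*(-2)**k*(4*k + 1) + 2
s_(k+1) − s_k = (-2)**k*(1 - 12*k)
(s_(k+1) − s_k) − t_k = 0

valid (s_(k+1) − s_k reduces to t_k)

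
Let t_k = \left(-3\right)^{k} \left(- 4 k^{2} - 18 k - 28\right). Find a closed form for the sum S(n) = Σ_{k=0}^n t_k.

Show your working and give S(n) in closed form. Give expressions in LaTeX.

S(n) = - 3 \left(-3\right)^{n} n^{2} - 15 \left(-3\right)^{n} n - 24 \left(-3\right)^{n} - 4

Ratio r(k) = 3*(-2*k**2 - 13*k - 25)/(2*k**2 + 9*k + 14).
A = -3, B = 1, C = k**2 + 9*k/2 + 7.
Set up (-3)·f(k+1) − (1)·f(k) − (k**2 + 9*k/2 + 7) = 0.
d = 2 from the (0,0,2) case.
Solving with deg f ≤ 2: f(k) = -(k**2 + 3*k + 4)/4.
R(k) = B(k−1)·f(k)/C(k) = -(k**2 + 3*k + 4)/(2*(2*k**2 + 9*k + 14)); s_k = R·t_k = (-3)**k*(k**2 + 3*k + 4).
Δs = (-3)**k*(-4*k**2 - 18*k - 28), as required.
Σ_(k=0)^n t_k = s_(n+1) − s_(0) = ((-3)**(n + 1)*(n**2 + 5*n + 8)) − (4), i.e. -3*(-3)**n*n**2 - 15*(-3)**n*n - 24*(-3)**n - 4.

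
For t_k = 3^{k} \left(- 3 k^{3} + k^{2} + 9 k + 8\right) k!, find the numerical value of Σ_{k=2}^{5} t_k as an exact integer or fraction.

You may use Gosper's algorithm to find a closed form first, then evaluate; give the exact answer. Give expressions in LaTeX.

Σ = -8923014

Step 1: r(k) = 3*(3*k**4 + 11*k**3 + 6*k**2 - 17*k - 15)/(3*k**3 - k**2 - 9*k - 8).
So A=3*k + 3 and B=1, with C=k**3 - k**2/3 - 3*k - 8/3.
Key eq: (3*k + 3)·f(k+1) = (1)·f(k) + (k**3 - k**2/3 - 3*k - 8/3).
Degrees (1,0,3) ⇒ d ≤ 2.
A polynomial solution: f(k) = (k**2 - 3*k - 1)/3.
So s_k = (B(k−1)f/C)·t_k = ((k**2 - 3*k - 1)/(3*k**3 - k**2 - 9*k - 8))·t_k = 3**k*(-k**2 + 3*k + 1)*factorial(k).
Δs = 3**k*(-3*k**3 + k**2 + 9*k + 8)*factorial(k), as required.
Evaluate s at k=6 and k=2: -8922960 and 54; difference -8923014.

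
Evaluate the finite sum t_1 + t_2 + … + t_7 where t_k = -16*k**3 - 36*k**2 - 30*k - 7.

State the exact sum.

Step 1: r(k) = (16*k**3 + 84*k**2 + 150*k + 89)/(16*k**3 + 36*k**2 + 30*k + 7).
Take A(k)=1, B(k)=1, C(k)=k**3 + 9*k**2/4 + 15*k/8 + 7/16.
Key eq: (1)·f(k+1) = (1)·f(k) + (k**3 + 9*k**2/4 + 15*k/8 + 7/16).
Bound: deg f ≤ 4.
Solve for f: f(k) = k*(2*k - 1)*(2*k**2 + 3*k + 2)/16 (degree 4 ≤ 4).
R(k) = B(k−1)·f(k)/C(k) = k*(2*k - 1)*(2*k**2 + 3*k + 2)/(16*k**3 + 36*k**2 + 30*k + 7); s_k = R·t_k = k*(-4*k**3 - 4*k**2 - k + 2).
Verify: -16*k**3 - 36*k**2 - 30*k - 7 matches t_k.
Σ_(k=1)^(7) t_k = s_(8) − s_(1) = -18480 − (-7) = -18473.

Σ = -18473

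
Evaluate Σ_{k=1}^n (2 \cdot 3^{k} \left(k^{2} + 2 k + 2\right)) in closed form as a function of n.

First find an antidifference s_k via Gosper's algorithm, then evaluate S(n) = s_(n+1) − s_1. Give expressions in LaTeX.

S(n) = 3 \cdot 3^{n} n^{2} + 3 \cdot 3^{n} n + 6 \cdot 3^{n} - 6

r(k) = 3*(k**2 + 4*k + 5)/(k**2 + 2*k + 2) after simplifying.
So A=3 and B=1, with C=k**2 + 2*k + 2.
f must satisfy (3)·f(k+1) − (1)·f(k) = k**2 + 2*k + 2.
deg f ≤ 2 (via 0,0,2).
Match coefficients ⇒ f(k) = (k**2 - k + 2)/2.
So s_k = (B(k−1)f/C)·t_k = ((k**2 - k + 2)/(2*(k**2 + 2*k + 2)))·t_k = 3**k*(k**2 - k + 2).
Check: Δs_k = 2*3**k*(k**2 + 2*k + 2). ✓
Telescope: S(n) = s_(n+1) − s_(1) = 3**(n + 1)*(n**2 + n + 2) − (6) = 3*3**n*n**2 + 3*3**n*n + 6*3**n - 6.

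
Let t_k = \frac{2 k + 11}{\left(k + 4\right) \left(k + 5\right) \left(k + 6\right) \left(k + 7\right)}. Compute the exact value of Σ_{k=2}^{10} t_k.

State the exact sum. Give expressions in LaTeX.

Compute t_(k+1)/t_k: get (k + 4)*(2*k + 13)/((k + 8)*(2*k + 11)).
So A=k + 4 and B=k + 8, with C=k + 11/2.
Key eq: (k + 4)·f(k+1) = (k + 7)·f(k) + (k + 11/2).
From deg A=1, deg B=1, deg C=1: d=3.
Coefficient equations give f(k) = k*(k + 5)*(k + 10)/48.
R(k) = B(k−1)·f(k)/C(k) = k*(k + 5)*(k + 7)*(k + 10)/(24*(2*k + 11)); s_k = R·t_k = k*(k + 10)/(24*(k**2 + 10*k + 24)).
Check: Δs_k = (2*k + 11)/(k**4 + 22*k**3 + 179*k**2 + 638*k + 840). ✓
Sum = s_(11) − s_(2); s_(11) = 77/2040, s_(2) = 1/48 ⇒ 23/1360.

Σ = 23/1360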